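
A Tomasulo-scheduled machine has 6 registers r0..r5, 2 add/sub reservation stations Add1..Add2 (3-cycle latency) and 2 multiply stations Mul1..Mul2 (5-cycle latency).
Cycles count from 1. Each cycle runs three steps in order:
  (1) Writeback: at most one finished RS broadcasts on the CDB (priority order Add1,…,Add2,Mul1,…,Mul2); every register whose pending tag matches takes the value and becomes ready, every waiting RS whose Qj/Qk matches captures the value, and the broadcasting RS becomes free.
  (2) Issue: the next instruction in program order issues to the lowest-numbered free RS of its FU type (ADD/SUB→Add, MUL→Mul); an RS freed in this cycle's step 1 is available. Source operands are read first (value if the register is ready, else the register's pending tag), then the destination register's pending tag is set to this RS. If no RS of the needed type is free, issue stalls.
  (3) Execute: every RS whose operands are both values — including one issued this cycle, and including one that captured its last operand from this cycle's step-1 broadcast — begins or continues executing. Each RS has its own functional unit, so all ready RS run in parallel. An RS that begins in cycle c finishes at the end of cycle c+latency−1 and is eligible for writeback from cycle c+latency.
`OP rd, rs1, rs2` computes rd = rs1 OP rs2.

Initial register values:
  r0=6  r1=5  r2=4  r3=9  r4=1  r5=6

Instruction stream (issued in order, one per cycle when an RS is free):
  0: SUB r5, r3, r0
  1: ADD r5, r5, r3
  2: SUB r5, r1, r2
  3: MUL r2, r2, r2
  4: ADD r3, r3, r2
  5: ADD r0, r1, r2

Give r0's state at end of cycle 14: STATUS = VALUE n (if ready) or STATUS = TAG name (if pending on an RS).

c1: issue SUB r5<-Add1 | r0:6,r1:5,r2:4,r3:9,r4:1,r5:Add1
c2: issue ADD r5<-Add2 | r0:6,r1:5,r2:4,r3:9,r4:1,r5:Add2
c3: stall | r0:6,r1:5,r2:4,r3:9,r4:1,r5:Add2
c4: CDB Add1=3; issue SUB r5<-Add1 | r0:6,r1:5,r2:4,r3:9,r4:1,r5:Add1
c5: issue MUL r2<-Mul1 | r0:6,r1:5,r2:Mul1,r3:9,r4:1,r5:Add1
c6: stall | r0:6,r1:5,r2:Mul1,r3:9,r4:1,r5:Add1
c7: CDB Add1=1; issue ADD r3<-Add1 | r0:6,r1:5,r2:Mul1,r3:Add1,r4:1,r5:1
c8: CDB Add2=12; issue ADD r0<-Add2 | r0:Add2,r1:5,r2:Mul1,r3:Add1,r4:1,r5:1
c9: - | r0:Add2,r1:5,r2:Mul1,r3:Add1,r4:1,r5:1
c10: CDB Mul1=16 | r0:Add2,r1:5,r2:16,r3:Add1,r4:1,r5:1
c11: - | r0:Add2,r1:5,r2:16,r3:Add1,r4:1,r5:1
c12: - | r0:Add2,r1:5,r2:16,r3:Add1,r4:1,r5:1
c13: CDB Add1=25 | r0:Add2,r1:5,r2:16,r3:25,r4:1,r5:1
c14: CDB Add2=21 | r0:21,r1:5,r2:16,r3:25,r4:1,r5:1

STATUS = VALUE 21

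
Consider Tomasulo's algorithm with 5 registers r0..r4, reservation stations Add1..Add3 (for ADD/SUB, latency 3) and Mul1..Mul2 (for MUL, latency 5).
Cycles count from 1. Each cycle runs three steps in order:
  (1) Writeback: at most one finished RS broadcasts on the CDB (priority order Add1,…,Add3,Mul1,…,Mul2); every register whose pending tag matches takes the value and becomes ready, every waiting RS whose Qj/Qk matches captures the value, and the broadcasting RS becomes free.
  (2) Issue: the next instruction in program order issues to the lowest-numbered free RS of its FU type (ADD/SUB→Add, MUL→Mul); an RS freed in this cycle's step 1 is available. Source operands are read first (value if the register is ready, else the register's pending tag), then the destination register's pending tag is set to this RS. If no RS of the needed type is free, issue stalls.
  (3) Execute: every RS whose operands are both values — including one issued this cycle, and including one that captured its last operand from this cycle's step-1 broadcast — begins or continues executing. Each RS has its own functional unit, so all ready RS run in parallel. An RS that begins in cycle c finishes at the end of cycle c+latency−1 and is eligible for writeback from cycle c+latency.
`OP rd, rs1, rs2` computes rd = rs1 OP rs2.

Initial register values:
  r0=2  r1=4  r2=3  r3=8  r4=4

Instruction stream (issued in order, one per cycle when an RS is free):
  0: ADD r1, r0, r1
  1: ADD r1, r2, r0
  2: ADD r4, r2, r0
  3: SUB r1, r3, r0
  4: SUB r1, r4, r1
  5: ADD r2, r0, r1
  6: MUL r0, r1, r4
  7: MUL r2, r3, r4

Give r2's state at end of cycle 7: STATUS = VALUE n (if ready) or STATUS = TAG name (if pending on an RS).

c1: issue ADD r1<-Add1 | r0:2,r1:Add1,r2:3,r3:8,r4:4
c2: issue ADD r1<-Add2 | r0:2,r1:Add2,r2:3,r3:8,r4:4
c3: issue ADD r4<-Add3 | r0:2,r1:Add2,r2:3,r3:8,r4:Add3
c4: CDB Add1=6; issue SUB r1<-Add1 | r0:2,r1:Add1,r2:3,r3:8,r4:Add3
c5: CDB Add2=5; issue SUB r1<-Add2 | r0:2,r1:Add2,r2:3,r3:8,r4:Add3
c6: CDB Add3=5; issue ADD r2<-Add3 | r0:2,r1:Add2,r2:Add3,r3:8,r4:5
c7: CDB Add1=6; issue MUL r0<-Mul1 | r0:Mul1,r1:Add2,r2:Add3,r3:8,r4:5

STATUS = TAG Add3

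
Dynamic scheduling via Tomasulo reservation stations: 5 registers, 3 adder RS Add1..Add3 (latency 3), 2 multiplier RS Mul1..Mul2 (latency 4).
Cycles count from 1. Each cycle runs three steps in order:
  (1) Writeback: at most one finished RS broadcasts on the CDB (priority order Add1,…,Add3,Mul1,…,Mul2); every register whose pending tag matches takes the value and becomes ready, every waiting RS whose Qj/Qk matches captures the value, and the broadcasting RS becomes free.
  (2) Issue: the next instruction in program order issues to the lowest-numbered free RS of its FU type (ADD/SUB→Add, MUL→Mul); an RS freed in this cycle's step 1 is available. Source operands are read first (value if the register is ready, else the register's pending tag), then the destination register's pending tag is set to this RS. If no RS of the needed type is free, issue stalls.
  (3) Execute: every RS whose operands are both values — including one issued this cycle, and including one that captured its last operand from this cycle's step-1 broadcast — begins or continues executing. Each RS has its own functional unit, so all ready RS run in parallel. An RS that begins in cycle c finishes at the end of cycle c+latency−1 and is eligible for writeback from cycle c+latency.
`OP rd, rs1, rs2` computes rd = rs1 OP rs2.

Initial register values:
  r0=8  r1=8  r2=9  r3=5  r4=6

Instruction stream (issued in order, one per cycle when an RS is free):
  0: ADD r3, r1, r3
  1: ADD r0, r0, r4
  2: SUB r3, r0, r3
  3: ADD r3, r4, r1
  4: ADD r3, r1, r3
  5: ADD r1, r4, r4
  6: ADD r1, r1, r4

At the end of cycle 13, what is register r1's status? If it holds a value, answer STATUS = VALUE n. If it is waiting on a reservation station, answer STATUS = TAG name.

c1: issue ADD r3<-Add1 | r0:8,r1:8,r2:9,r3:Add1,r4:6
c2: issue ADD r0<-Add2 | r0:Add2,r1:8,r2:9,r3:Add1,r4:6
c3: issue SUB r3<-Add3 | r0:Add2,r1:8,r2:9,r3:Add3,r4:6
c4: CDB Add1=13; issue ADD r3<-Add1 | r0:Add2,r1:8,r2:9,r3:Add1,r4:6
c5: CDB Add2=14; issue ADD r3<-Add2 | r0:14,r1:8,r2:9,r3:Add2,r4:6
c6: stall | r0:14,r1:8,r2:9,r3:Add2,r4:6
c7: CDB Add1=14; issue ADD r1<-Add1 | r0:14,r1:Add1,r2:9,r3:Add2,r4:6
c8: CDB Add3=1; issue ADD r1<-Add3 | r0:14,r1:Add3,r2:9,r3:Add2,r4:6
c9: - | r0:14,r1:Add3,r2:9,r3:Add2,r4:6
c10: CDB Add1=12 | r0:14,r1:Add3,r2:9,r3:Add2,r4:6
c11: CDB Add2=22 | r0:14,r1:Add3,r2:9,r3:22,r4:6
c12: - | r0:14,r1:Add3,r2:9,r3:22,r4:6
c13: CDB Add3=18 | r0:14,r1:18,r2:9,r3:22,r4:6

STATUS = VALUE 18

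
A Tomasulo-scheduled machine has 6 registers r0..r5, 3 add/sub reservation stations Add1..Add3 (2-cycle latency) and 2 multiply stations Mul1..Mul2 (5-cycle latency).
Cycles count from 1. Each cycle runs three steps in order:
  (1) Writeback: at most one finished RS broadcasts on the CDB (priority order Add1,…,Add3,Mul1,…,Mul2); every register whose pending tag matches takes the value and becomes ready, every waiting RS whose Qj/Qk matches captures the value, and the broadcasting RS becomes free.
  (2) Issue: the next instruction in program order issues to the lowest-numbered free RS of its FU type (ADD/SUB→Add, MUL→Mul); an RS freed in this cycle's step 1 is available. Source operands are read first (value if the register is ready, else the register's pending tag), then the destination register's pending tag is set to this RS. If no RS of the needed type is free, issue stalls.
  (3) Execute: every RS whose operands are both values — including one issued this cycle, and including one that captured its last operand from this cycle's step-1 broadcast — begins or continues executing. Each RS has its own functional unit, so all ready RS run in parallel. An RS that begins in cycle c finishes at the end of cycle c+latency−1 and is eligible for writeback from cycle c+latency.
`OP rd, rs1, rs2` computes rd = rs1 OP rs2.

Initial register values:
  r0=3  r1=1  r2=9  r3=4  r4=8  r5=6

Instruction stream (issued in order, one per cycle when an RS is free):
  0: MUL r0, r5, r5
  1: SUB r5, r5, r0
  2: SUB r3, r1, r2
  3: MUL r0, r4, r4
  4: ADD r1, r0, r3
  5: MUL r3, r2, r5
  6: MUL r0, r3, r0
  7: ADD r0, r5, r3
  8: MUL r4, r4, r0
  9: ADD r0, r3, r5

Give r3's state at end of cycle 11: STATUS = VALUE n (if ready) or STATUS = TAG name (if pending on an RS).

c1: issue MUL r0<-Mul1 | r0:Mul1,r1:1,r2:9,r3:4,r4:8,r5:6
c2: issue SUB r5<-Add1 | r0:Mul1,r1:1,r2:9,r3:4,r4:8,r5:Add1
c3: issue SUB r3<-Add2 | r0:Mul1,r1:1,r2:9,r3:Add2,r4:8,r5:Add1
c4: issue MUL r0<-Mul2 | r0:Mul2,r1:1,r2:9,r3:Add2,r4:8,r5:Add1
c5: CDB Add2=-8; issue ADD r1<-Add2 | r0:Mul2,r1:Add2,r2:9,r3:-8,r4:8,r5:Add1
c6: CDB Mul1=36; issue MUL r3<-Mul1 | r0:Mul2,r1:Add2,r2:9,r3:Mul1,r4:8,r5:Add1
c7: stall | r0:Mul2,r1:Add2,r2:9,r3:Mul1,r4:8,r5:Add1
c8: CDB Add1=-30; stall | r0:Mul2,r1:Add2,r2:9,r3:Mul1,r4:8,r5:-30
c9: CDB Mul2=64; issue MUL r0<-Mul2 | r0:Mul2,r1:Add2,r2:9,r3:Mul1,r4:8,r5:-30
c10: issue ADD r0<-Add1 | r0:Add1,r1:Add2,r2:9,r3:Mul1,r4:8,r5:-30
c11: CDB Add2=56; stall | r0:Add1,r1:56,r2:9,r3:Mul1,r4:8,r5:-30

STATUS = TAG Mul1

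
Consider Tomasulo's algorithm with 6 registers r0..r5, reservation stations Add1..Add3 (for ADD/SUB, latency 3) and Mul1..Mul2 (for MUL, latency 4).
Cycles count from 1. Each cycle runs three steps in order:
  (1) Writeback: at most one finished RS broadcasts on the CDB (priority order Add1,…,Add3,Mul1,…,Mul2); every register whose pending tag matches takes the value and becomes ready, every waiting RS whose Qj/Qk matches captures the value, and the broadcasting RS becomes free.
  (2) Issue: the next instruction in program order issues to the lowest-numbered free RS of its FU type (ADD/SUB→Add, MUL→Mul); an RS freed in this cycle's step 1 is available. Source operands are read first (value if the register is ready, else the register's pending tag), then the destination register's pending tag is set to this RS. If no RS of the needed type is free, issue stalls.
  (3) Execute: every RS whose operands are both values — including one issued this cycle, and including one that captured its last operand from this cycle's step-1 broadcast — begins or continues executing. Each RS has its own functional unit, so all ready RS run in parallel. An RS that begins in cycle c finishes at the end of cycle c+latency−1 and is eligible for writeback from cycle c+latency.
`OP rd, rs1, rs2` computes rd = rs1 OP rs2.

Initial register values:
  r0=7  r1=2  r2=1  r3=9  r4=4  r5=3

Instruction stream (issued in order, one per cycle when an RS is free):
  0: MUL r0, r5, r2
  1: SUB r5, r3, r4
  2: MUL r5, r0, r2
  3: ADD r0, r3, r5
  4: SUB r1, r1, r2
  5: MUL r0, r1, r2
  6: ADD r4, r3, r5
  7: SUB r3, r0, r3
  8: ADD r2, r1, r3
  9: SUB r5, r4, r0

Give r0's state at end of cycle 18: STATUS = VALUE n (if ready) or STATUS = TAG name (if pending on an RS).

c1: issue MUL r0<-Mul1 | r0:Mul1,r1:2,r2:1,r3:9,r4:4,r5:3
c2: issue SUB r5<-Add1 | r0:Mul1,r1:2,r2:1,r3:9,r4:4,r5:Add1
c3: issue MUL r5<-Mul2 | r0:Mul1,r1:2,r2:1,r3:9,r4:4,r5:Mul2
c4: issue ADD r0<-Add2 | r0:Add2,r1:2,r2:1,r3:9,r4:4,r5:Mul2
c5: CDB Add1=5; issue SUB r1<-Add1 | r0:Add2,r1:Add1,r2:1,r3:9,r4:4,r5:Mul2
c6: CDB Mul1=3; issue MUL r0<-Mul1 | r0:Mul1,r1:Add1,r2:1,r3:9,r4:4,r5:Mul2
c7: issue ADD r4<-Add3 | r0:Mul1,r1:Add1,r2:1,r3:9,r4:Add3,r5:Mul2
c8: CDB Add1=1; issue SUB r3<-Add1 | r0:Mul1,r1:1,r2:1,r3:Add1,r4:Add3,r5:Mul2
c9: stall | r0:Mul1,r1:1,r2:1,r3:Add1,r4:Add3,r5:Mul2
c10: CDB Mul2=3; stall | r0:Mul1,r1:1,r2:1,r3:Add1,r4:Add3,r5:3
c11: stall | r0:Mul1,r1:1,r2:1,r3:Add1,r4:Add3,r5:3
c12: CDB Mul1=1; stall | r0:1,r1:1,r2:1,r3:Add1,r4:Add3,r5:3
c13: CDB Add2=12; issue ADD r2<-Add2 | r0:1,r1:1,r2:Add2,r3:Add1,r4:Add3,r5:3
c14: CDB Add3=12; issue SUB r5<-Add3 | r0:1,r1:1,r2:Add2,r3:Add1,r4:12,r5:Add3
c15: CDB Add1=-8 | r0:1,r1:1,r2:Add2,r3:-8,r4:12,r5:Add3
c16: - | r0:1,r1:1,r2:Add2,r3:-8,r4:12,r5:Add3
c17: CDB Add3=11 | r0:1,r1:1,r2:Add2,r3:-8,r4:12,r5:11
c18: CDB Add2=-7 | r0:1,r1:1,r2:-7,r3:-8,r4:12,r5:11

STATUS = VALUE 1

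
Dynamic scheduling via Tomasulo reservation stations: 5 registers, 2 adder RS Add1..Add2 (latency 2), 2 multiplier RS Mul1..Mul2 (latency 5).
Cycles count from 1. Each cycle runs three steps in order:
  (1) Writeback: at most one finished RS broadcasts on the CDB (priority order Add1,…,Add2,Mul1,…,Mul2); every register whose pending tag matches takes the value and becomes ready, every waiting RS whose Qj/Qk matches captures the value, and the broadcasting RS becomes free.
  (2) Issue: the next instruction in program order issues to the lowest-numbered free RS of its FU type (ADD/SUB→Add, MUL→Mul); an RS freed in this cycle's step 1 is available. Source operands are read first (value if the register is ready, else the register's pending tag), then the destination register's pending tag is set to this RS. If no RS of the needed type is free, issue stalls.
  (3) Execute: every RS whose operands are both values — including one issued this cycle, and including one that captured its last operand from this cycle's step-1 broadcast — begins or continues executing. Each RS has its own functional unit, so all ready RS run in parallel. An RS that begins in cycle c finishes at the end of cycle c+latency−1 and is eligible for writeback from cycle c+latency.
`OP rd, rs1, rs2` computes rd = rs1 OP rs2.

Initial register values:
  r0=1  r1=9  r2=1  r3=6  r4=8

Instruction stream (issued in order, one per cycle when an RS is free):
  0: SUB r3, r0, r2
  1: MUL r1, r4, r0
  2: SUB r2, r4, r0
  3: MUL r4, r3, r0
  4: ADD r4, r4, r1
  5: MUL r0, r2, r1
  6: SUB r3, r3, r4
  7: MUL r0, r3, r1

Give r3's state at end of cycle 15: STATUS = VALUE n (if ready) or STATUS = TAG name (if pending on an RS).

STATUS = VALUE -8

  c1: issue SUB r3<-Add1  regs: r0:1,r1:9,r2:1,r3:Add1,r4:8
  c2: issue MUL r1<-Mul1  regs: r0:1,r1:Mul1,r2:1,r3:Add1,r4:8
  c3: CDB Add1=0; issue SUB r2<-Add1  regs: r0:1,r1:Mul1,r2:Add1,r3:0,r4:8
  c4: issue MUL r4<-Mul2  regs: r0:1,r1:Mul1,r2:Add1,r3:0,r4:Mul2
  c5: CDB Add1=7; issue ADD r4<-Add1  regs: r0:1,r1:Mul1,r2:7,r3:0,r4:Add1
  c6: stall  regs: r0:1,r1:Mul1,r2:7,r3:0,r4:Add1
  c7: CDB Mul1=8; issue MUL r0<-Mul1  regs: r0:Mul1,r1:8,r2:7,r3:0,r4:Add1
  c8: issue SUB r3<-Add2  regs: r0:Mul1,r1:8,r2:7,r3:Add2,r4:Add1
  c9: CDB Mul2=0; issue MUL r0<-Mul2  regs: r0:Mul2,r1:8,r2:7,r3:Add2,r4:Add1
  c10: -  regs: r0:Mul2,r1:8,r2:7,r3:Add2,r4:Add1
  c11: CDB Add1=8  regs: r0:Mul2,r1:8,r2:7,r3:Add2,r4:8
  c12: CDB Mul1=56  regs: r0:Mul2,r1:8,r2:7,r3:Add2,r4:8
  c13: CDB Add2=-8  regs: r0:Mul2,r1:8,r2:7,r3:-8,r4:8
  c14: -  regs: r0:Mul2,r1:8,r2:7,r3:-8,r4:8
  c15: -  regs: r0:Mul2,r1:8,r2:7,r3:-8,r4:8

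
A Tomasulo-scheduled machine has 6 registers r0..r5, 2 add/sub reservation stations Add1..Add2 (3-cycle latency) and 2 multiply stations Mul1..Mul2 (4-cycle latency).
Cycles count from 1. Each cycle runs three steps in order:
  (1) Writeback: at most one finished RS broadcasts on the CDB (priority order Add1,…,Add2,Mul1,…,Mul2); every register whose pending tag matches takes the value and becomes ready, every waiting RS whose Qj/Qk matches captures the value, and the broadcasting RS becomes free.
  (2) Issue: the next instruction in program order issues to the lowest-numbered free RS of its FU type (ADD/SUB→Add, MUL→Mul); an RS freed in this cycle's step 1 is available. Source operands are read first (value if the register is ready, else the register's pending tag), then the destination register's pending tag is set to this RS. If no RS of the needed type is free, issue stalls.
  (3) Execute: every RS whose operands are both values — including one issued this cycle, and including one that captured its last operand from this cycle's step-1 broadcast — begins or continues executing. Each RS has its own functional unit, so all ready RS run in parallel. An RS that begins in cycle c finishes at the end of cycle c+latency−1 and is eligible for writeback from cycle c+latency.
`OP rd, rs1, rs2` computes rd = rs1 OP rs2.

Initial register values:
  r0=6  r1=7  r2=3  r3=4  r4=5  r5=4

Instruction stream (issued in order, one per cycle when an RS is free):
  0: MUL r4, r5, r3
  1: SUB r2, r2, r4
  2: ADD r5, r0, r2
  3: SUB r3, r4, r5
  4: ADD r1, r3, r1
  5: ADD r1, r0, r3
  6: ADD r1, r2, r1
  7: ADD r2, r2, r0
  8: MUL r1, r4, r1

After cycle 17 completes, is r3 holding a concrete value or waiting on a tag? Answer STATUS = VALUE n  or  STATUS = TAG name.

cycle 1: issue MUL r4<-Mul1 // r0:6,r1:7,r2:3,r3:4,r4:Mul1,r5:4
cycle 2: issue SUB r2<-Add1 // r0:6,r1:7,r2:Add1,r3:4,r4:Mul1,r5:4
cycle 3: issue ADD r5<-Add2 // r0:6,r1:7,r2:Add1,r3:4,r4:Mul1,r5:Add2
cycle 4: stall // r0:6,r1:7,r2:Add1,r3:4,r4:Mul1,r5:Add2
cycle 5: CDB Mul1=16; stall // r0:6,r1:7,r2:Add1,r3:4,r4:16,r5:Add2
cycle 6: stall // r0:6,r1:7,r2:Add1,r3:4,r4:16,r5:Add2
cycle 7: stall // r0:6,r1:7,r2:Add1,r3:4,r4:16,r5:Add2
cycle 8: CDB Add1=-13; issue SUB r3<-Add1 // r0:6,r1:7,r2:-13,r3:Add1,r4:16,r5:Add2
cycle 9: stall // r0:6,r1:7,r2:-13,r3:Add1,r4:16,r5:Add2
cycle 10: stall // r0:6,r1:7,r2:-13,r3:Add1,r4:16,r5:Add2
cycle 11: CDB Add2=-7; issue ADD r1<-Add2 // r0:6,r1:Add2,r2:-13,r3:Add1,r4:16,r5:-7
cycle 12: stall // r0:6,r1:Add2,r2:-13,r3:Add1,r4:16,r5:-7
cycle 13: stall // r0:6,r1:Add2,r2:-13,r3:Add1,r4:16,r5:-7
cycle 14: CDB Add1=23; issue ADD r1<-Add1 // r0:6,r1:Add1,r2:-13,r3:23,r4:16,r5:-7
cycle 15: stall // r0:6,r1:Add1,r2:-13,r3:23,r4:16,r5:-7
cycle 16: stall // r0:6,r1:Add1,r2:-13,r3:23,r4:16,r5:-7
cycle 17: CDB Add1=29; issue ADD r1<-Add1 // r0:6,r1:Add1,r2:-13,r3:23,r4:16,r5:-7

STATUS = VALUE 23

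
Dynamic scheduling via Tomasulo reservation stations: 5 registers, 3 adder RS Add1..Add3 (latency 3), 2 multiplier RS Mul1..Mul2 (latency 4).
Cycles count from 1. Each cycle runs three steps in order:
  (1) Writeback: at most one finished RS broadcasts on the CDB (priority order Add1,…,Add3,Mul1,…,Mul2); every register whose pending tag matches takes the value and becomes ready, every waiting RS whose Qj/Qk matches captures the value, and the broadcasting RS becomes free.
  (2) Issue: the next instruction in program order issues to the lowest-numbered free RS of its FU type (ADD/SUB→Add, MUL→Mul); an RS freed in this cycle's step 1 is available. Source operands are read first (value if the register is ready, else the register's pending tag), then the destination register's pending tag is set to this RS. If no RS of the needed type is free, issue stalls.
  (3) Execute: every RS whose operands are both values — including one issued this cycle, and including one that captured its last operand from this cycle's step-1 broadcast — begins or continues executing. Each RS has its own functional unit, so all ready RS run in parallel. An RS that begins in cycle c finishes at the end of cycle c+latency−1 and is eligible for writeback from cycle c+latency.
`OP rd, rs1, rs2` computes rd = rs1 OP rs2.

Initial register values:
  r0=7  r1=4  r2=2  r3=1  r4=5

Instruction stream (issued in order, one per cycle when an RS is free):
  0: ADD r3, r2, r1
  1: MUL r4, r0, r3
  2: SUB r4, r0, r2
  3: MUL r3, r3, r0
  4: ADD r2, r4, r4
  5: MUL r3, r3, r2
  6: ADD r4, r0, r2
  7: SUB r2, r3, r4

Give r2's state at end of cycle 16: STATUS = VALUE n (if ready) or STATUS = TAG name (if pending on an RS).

c1: issue ADD r3<-Add1 | r0:7,r1:4,r2:2,r3:Add1,r4:5
c2: issue MUL r4<-Mul1 | r0:7,r1:4,r2:2,r3:Add1,r4:Mul1
c3: issue SUB r4<-Add2 | r0:7,r1:4,r2:2,r3:Add1,r4:Add2
c4: CDB Add1=6; issue MUL r3<-Mul2 | r0:7,r1:4,r2:2,r3:Mul2,r4:Add2
c5: issue ADD r2<-Add1 | r0:7,r1:4,r2:Add1,r3:Mul2,r4:Add2
c6: CDB Add2=5; stall | r0:7,r1:4,r2:Add1,r3:Mul2,r4:5
c7: stall | r0:7,r1:4,r2:Add1,r3:Mul2,r4:5
c8: CDB Mul1=42; issue MUL r3<-Mul1 | r0:7,r1:4,r2:Add1,r3:Mul1,r4:5
c9: CDB Add1=10; issue ADD r4<-Add1 | r0:7,r1:4,r2:10,r3:Mul1,r4:Add1
c10: CDB Mul2=42; issue SUB r2<-Add2 | r0:7,r1:4,r2:Add2,r3:Mul1,r4:Add1
c11: - | r0:7,r1:4,r2:Add2,r3:Mul1,r4:Add1
c12: CDB Add1=17 | r0:7,r1:4,r2:Add2,r3:Mul1,r4:17
c13: - | r0:7,r1:4,r2:Add2,r3:Mul1,r4:17
c14: CDB Mul1=420 | r0:7,r1:4,r2:Add2,r3:420,r4:17
c15: - | r0:7,r1:4,r2:Add2,r3:420,r4:17
c16: - | r0:7,r1:4,r2:Add2,r3:420,r4:17

STATUS = TAG Add2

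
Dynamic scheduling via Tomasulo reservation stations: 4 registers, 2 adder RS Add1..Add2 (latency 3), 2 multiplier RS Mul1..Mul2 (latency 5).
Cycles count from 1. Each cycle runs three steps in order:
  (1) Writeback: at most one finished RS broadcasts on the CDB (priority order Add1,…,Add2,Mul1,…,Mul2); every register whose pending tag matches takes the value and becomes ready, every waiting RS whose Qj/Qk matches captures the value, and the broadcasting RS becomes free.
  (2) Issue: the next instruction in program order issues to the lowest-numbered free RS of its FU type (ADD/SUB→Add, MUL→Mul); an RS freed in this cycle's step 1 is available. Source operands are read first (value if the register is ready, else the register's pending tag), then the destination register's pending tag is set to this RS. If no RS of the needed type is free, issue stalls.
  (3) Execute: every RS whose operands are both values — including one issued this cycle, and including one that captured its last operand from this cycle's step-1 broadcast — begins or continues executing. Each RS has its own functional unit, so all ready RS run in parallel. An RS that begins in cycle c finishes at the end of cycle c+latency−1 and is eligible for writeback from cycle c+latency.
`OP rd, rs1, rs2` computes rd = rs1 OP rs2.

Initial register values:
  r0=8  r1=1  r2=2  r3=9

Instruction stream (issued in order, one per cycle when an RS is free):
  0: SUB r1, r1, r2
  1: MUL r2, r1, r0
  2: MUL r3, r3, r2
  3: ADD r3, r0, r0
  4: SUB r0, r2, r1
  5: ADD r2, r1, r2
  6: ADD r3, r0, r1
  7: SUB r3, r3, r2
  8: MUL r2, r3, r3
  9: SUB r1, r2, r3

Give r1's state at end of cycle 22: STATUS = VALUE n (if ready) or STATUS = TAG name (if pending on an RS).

c1: issue SUB r1<-Add1 | r0:8,r1:Add1,r2:2,r3:9
c2: issue MUL r2<-Mul1 | r0:8,r1:Add1,r2:Mul1,r3:9
c3: issue MUL r3<-Mul2 | r0:8,r1:Add1,r2:Mul1,r3:Mul2
c4: CDB Add1=-1; issue ADD r3<-Add1 | r0:8,r1:-1,r2:Mul1,r3:Add1
c5: issue SUB r0<-Add2 | r0:Add2,r1:-1,r2:Mul1,r3:Add1
c6: stall | r0:Add2,r1:-1,r2:Mul1,r3:Add1
c7: CDB Add1=16; issue ADD r2<-Add1 | r0:Add2,r1:-1,r2:Add1,r3:16
c8: stall | r0:Add2,r1:-1,r2:Add1,r3:16
c9: CDB Mul1=-8; stall | r0:Add2,r1:-1,r2:Add1,r3:16
c10: stall | r0:Add2,r1:-1,r2:Add1,r3:16
c11: stall | r0:Add2,r1:-1,r2:Add1,r3:16
c12: CDB Add1=-9; issue ADD r3<-Add1 | r0:Add2,r1:-1,r2:-9,r3:Add1
c13: CDB Add2=-7; issue SUB r3<-Add2 | r0:-7,r1:-1,r2:-9,r3:Add2
c14: CDB Mul2=-72; issue MUL r2<-Mul1 | r0:-7,r1:-1,r2:Mul1,r3:Add2
c15: stall | r0:-7,r1:-1,r2:Mul1,r3:Add2
c16: CDB Add1=-8; issue SUB r1<-Add1 | r0:-7,r1:Add1,r2:Mul1,r3:Add2
c17: - | r0:-7,r1:Add1,r2:Mul1,r3:Add2
c18: - | r0:-7,r1:Add1,r2:Mul1,r3:Add2
c19: CDB Add2=1 | r0:-7,r1:Add1,r2:Mul1,r3:1
c20: - | r0:-7,r1:Add1,r2:Mul1,r3:1
c21: - | r0:-7,r1:Add1,r2:Mul1,r3:1
c22: - | r0:-7,r1:Add1,r2:Mul1,r3:1

STATUS = TAG Add1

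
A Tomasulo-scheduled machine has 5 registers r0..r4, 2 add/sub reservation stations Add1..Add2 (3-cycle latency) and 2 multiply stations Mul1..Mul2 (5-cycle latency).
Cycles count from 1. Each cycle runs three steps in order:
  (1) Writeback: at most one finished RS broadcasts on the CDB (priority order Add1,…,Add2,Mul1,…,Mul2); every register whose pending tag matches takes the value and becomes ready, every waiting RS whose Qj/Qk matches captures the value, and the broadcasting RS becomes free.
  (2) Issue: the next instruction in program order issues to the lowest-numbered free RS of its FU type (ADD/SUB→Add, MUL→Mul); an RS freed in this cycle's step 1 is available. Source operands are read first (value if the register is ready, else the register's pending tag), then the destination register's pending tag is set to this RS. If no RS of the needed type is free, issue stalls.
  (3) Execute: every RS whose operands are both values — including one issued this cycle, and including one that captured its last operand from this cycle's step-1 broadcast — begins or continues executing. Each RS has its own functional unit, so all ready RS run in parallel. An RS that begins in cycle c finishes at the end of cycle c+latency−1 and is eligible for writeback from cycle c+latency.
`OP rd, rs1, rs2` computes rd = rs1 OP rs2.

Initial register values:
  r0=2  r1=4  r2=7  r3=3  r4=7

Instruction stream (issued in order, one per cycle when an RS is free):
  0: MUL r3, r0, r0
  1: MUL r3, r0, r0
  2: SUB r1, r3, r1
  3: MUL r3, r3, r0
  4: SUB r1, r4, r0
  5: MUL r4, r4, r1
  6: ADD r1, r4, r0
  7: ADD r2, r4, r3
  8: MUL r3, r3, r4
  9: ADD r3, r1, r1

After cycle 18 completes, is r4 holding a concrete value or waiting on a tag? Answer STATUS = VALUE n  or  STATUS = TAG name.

c1: issue MUL r3<-Mul1 | r0:2,r1:4,r2:7,r3:Mul1,r4:7
c2: issue MUL r3<-Mul2 | r0:2,r1:4,r2:7,r3:Mul2,r4:7
c3: issue SUB r1<-Add1 | r0:2,r1:Add1,r2:7,r3:Mul2,r4:7
c4: stall | r0:2,r1:Add1,r2:7,r3:Mul2,r4:7
c5: stall | r0:2,r1:Add1,r2:7,r3:Mul2,r4:7
c6: CDB Mul1=4; issue MUL r3<-Mul1 | r0:2,r1:Add1,r2:7,r3:Mul1,r4:7
c7: CDB Mul2=4; issue SUB r1<-Add2 | r0:2,r1:Add2,r2:7,r3:Mul1,r4:7
c8: issue MUL r4<-Mul2 | r0:2,r1:Add2,r2:7,r3:Mul1,r4:Mul2
c9: stall | r0:2,r1:Add2,r2:7,r3:Mul1,r4:Mul2
c10: CDB Add1=0; issue ADD r1<-Add1 | r0:2,r1:Add1,r2:7,r3:Mul1,r4:Mul2
c11: CDB Add2=5; issue ADD r2<-Add2 | r0:2,r1:Add1,r2:Add2,r3:Mul1,r4:Mul2
c12: CDB Mul1=8; issue MUL r3<-Mul1 | r0:2,r1:Add1,r2:Add2,r3:Mul1,r4:Mul2
c13: stall | r0:2,r1:Add1,r2:Add2,r3:Mul1,r4:Mul2
c14: stall | r0:2,r1:Add1,r2:Add2,r3:Mul1,r4:Mul2
c15: stall | r0:2,r1:Add1,r2:Add2,r3:Mul1,r4:Mul2
c16: CDB Mul2=35; stall | r0:2,r1:Add1,r2:Add2,r3:Mul1,r4:35
c17: stall | r0:2,r1:Add1,r2:Add2,r3:Mul1,r4:35
c18: stall | r0:2,r1:Add1,r2:Add2,r3:Mul1,r4:35

STATUS = VALUE 35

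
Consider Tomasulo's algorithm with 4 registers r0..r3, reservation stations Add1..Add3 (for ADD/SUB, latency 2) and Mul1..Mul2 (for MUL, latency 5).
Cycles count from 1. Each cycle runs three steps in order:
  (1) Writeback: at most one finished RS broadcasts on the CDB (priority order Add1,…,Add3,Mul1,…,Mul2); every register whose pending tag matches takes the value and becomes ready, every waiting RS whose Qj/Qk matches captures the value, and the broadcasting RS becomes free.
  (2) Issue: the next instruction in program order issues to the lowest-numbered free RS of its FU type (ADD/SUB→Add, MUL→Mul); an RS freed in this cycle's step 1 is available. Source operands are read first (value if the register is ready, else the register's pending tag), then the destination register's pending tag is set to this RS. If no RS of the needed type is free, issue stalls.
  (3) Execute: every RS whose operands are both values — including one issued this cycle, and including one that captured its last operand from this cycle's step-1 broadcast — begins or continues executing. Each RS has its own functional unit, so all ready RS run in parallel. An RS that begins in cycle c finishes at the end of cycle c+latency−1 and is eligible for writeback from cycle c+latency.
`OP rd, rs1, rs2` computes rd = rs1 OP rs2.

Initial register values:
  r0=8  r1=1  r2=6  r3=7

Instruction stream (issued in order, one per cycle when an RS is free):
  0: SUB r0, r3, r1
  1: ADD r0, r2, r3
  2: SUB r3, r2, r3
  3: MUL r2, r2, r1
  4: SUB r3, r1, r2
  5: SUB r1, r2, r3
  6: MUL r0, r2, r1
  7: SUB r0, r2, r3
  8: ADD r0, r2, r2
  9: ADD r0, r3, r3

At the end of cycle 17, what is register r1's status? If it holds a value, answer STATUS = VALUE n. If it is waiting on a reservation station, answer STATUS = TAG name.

STATUS = VALUE 11

  c1: issue SUB r0<-Add1  regs: r0:Add1,r1:1,r2:6,r3:7
  c2: issue ADD r0<-Add2  regs: r0:Add2,r1:1,r2:6,r3:7
  c3: CDB Add1=6; issue SUB r3<-Add1  regs: r0:Add2,r1:1,r2:6,r3:Add1
  c4: CDB Add2=13; issue MUL r2<-Mul1  regs: r0:13,r1:1,r2:Mul1,r3:Add1
  c5: CDB Add1=-1; issue SUB r3<-Add1  regs: r0:13,r1:1,r2:Mul1,r3:Add1
  c6: issue SUB r1<-Add2  regs: r0:13,r1:Add2,r2:Mul1,r3:Add1
  c7: issue MUL r0<-Mul2  regs: r0:Mul2,r1:Add2,r2:Mul1,r3:Add1
  c8: issue SUB r0<-Add3  regs: r0:Add3,r1:Add2,r2:Mul1,r3:Add1
  c9: CDB Mul1=6; stall  regs: r0:Add3,r1:Add2,r2:6,r3:Add1
  c10: stall  regs: r0:Add3,r1:Add2,r2:6,r3:Add1
  c11: CDB Add1=-5; issue ADD r0<-Add1  regs: r0:Add1,r1:Add2,r2:6,r3:-5
  c12: stall  regs: r0:Add1,r1:Add2,r2:6,r3:-5
  c13: CDB Add1=12; issue ADD r0<-Add1  regs: r0:Add1,r1:Add2,r2:6,r3:-5
  c14: CDB Add2=11  regs: r0:Add1,r1:11,r2:6,r3:-5
  c15: CDB Add1=-10  regs: r0:-10,r1:11,r2:6,r3:-5
  c16: CDB Add3=11  regs: r0:-10,r1:11,r2:6,r3:-5
  c17: -  regs: r0:-10,r1:11,r2:6,r3:-5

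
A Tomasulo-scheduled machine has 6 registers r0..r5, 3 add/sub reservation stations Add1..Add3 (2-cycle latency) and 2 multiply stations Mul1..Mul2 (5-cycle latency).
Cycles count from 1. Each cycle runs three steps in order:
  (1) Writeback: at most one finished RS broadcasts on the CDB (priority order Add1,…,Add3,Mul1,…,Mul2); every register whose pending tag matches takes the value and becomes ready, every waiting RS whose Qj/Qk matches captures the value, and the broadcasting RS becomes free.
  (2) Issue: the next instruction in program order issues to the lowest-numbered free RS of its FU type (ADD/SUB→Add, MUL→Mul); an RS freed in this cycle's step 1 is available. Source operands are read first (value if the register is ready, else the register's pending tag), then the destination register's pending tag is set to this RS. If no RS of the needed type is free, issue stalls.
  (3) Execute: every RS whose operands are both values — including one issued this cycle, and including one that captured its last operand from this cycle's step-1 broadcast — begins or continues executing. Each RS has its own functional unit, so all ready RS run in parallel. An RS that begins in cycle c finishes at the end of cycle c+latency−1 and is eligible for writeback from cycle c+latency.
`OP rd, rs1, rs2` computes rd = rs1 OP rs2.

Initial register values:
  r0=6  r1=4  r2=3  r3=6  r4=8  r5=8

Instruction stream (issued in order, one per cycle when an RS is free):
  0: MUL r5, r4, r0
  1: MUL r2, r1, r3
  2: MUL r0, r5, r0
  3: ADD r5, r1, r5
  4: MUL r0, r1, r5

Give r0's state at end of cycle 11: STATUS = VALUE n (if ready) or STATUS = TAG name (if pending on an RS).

STATUS = TAG Mul2

  c1: issue MUL r5<-Mul1  regs: r0:6,r1:4,r2:3,r3:6,r4:8,r5:Mul1
  c2: issue MUL r2<-Mul2  regs: r0:6,r1:4,r2:Mul2,r3:6,r4:8,r5:Mul1
  c3: stall  regs: r0:6,r1:4,r2:Mul2,r3:6,r4:8,r5:Mul1
  c4: stall  regs: r0:6,r1:4,r2:Mul2,r3:6,r4:8,r5:Mul1
  c5: stall  regs: r0:6,r1:4,r2:Mul2,r3:6,r4:8,r5:Mul1
  c6: CDB Mul1=48; issue MUL r0<-Mul1  regs: r0:Mul1,r1:4,r2:Mul2,r3:6,r4:8,r5:48
  c7: CDB Mul2=24; issue ADD r5<-Add1  regs: r0:Mul1,r1:4,r2:24,r3:6,r4:8,r5:Add1
  c8: issue MUL r0<-Mul2  regs: r0:Mul2,r1:4,r2:24,r3:6,r4:8,r5:Add1
  c9: CDB Add1=52  regs: r0:Mul2,r1:4,r2:24,r3:6,r4:8,r5:52
  c10: -  regs: r0:Mul2,r1:4,r2:24,r3:6,r4:8,r5:52
  c11: CDB Mul1=288  regs: r0:Mul2,r1:4,r2:24,r3:6,r4:8,r5:52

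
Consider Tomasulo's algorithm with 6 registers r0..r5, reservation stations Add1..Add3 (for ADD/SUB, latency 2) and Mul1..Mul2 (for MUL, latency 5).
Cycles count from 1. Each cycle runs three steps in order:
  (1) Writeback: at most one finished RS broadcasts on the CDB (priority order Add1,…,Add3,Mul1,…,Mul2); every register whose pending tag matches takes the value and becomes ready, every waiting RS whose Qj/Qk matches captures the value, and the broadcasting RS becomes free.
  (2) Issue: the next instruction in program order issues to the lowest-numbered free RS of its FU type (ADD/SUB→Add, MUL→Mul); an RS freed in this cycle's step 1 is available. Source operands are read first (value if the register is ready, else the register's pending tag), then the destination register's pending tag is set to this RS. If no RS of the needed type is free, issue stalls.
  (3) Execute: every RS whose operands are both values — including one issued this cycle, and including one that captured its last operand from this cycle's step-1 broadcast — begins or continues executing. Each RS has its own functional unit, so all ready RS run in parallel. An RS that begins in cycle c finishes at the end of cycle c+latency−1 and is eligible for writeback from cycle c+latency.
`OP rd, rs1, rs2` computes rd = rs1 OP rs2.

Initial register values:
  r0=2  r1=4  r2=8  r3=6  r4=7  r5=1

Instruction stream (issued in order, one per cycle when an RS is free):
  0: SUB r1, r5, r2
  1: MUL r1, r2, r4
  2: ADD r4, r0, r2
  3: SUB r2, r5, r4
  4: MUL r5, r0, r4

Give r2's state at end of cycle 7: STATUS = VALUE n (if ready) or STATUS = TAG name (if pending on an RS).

  c1: issue SUB r1<-Add1  regs: r0:2,r1:Add1,r2:8,r3:6,r4:7,r5:1
  c2: issue MUL r1<-Mul1  regs: r0:2,r1:Mul1,r2:8,r3:6,r4:7,r5:1
  c3: CDB Add1=-7; issue ADD r4<-Add1  regs: r0:2,r1:Mul1,r2:8,r3:6,r4:Add1,r5:1
  c4: issue SUB r2<-Add2  regs: r0:2,r1:Mul1,r2:Add2,r3:6,r4:Add1,r5:1
  c5: CDB Add1=10; issue MUL r5<-Mul2  regs: r0:2,r1:Mul1,r2:Add2,r3:6,r4:10,r5:Mul2
  c6: -  regs: r0:2,r1:Mul1,r2:Add2,r3:6,r4:10,r5:Mul2
  c7: CDB Add2=-9  regs: r0:2,r1:Mul1,r2:-9,r3:6,r4:10,r5:Mul2

STATUS = VALUE -9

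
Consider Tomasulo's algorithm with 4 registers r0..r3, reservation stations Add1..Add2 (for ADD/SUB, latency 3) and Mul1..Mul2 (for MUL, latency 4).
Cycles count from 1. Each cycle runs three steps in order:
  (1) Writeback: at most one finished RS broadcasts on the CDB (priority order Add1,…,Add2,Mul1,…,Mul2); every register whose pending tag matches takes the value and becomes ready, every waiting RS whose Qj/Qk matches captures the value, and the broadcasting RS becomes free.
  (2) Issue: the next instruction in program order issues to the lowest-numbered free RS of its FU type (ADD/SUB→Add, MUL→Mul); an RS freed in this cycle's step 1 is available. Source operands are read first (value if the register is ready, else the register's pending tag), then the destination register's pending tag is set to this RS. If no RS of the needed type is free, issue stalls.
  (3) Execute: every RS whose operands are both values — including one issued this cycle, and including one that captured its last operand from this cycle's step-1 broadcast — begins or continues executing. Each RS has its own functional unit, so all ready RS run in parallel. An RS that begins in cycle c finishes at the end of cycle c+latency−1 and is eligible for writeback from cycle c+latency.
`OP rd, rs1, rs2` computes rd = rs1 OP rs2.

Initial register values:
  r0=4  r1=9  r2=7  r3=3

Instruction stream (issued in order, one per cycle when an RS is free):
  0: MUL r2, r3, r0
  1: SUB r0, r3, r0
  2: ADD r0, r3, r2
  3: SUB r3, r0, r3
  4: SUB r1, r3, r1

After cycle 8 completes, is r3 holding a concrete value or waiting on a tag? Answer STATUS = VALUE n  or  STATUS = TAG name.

cycle 1: issue MUL r2<-Mul1 // r0:4,r1:9,r2:Mul1,r3:3
cycle 2: issue SUB r0<-Add1 // r0:Add1,r1:9,r2:Mul1,r3:3
cycle 3: issue ADD r0<-Add2 // r0:Add2,r1:9,r2:Mul1,r3:3
cycle 4: stall // r0:Add2,r1:9,r2:Mul1,r3:3
cycle 5: CDB Add1=-1; issue SUB r3<-Add1 // r0:Add2,r1:9,r2:Mul1,r3:Add1
cycle 6: CDB Mul1=12; stall // r0:Add2,r1:9,r2:12,r3:Add1
cycle 7: stall // r0:Add2,r1:9,r2:12,r3:Add1
cycle 8: stall // r0:Add2,r1:9,r2:12,r3:Add1

STATUS = TAG Add1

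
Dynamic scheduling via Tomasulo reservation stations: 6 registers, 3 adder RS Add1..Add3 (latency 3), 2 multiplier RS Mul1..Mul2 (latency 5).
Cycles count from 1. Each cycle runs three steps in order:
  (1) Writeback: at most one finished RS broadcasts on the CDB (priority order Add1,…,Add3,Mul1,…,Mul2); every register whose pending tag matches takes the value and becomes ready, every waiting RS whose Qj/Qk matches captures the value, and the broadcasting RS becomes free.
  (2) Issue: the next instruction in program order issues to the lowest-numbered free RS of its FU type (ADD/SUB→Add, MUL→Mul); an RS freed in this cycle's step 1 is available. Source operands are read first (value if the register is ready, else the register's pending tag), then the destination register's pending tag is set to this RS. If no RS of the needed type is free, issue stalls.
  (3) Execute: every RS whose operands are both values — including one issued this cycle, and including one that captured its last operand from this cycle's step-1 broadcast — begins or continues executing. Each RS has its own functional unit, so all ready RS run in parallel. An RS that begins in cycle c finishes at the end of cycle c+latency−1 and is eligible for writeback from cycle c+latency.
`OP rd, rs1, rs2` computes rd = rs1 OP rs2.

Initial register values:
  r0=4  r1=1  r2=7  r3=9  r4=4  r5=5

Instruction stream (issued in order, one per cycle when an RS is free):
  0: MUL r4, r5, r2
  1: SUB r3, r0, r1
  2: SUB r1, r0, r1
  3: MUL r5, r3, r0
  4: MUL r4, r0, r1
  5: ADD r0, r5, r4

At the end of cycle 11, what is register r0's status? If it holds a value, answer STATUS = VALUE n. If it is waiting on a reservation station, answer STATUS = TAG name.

STATUS = TAG Add1

cycle 1: issue MUL r4<-Mul1 // r0:4,r1:1,r2:7,r3:9,r4:Mul1,r5:5
cycle 2: issue SUB r3<-Add1 // r0:4,r1:1,r2:7,r3:Add1,r4:Mul1,r5:5
cycle 3: issue SUB r1<-Add2 // r0:4,r1:Add2,r2:7,r3:Add1,r4:Mul1,r5:5
cycle 4: issue MUL r5<-Mul2 // r0:4,r1:Add2,r2:7,r3:Add1,r4:Mul1,r5:Mul2
cycle 5: CDB Add1=3; stall // r0:4,r1:Add2,r2:7,r3:3,r4:Mul1,r5:Mul2
cycle 6: CDB Add2=3; stall // r0:4,r1:3,r2:7,r3:3,r4:Mul1,r5:Mul2
cycle 7: CDB Mul1=35; issue MUL r4<-Mul1 // r0:4,r1:3,r2:7,r3:3,r4:Mul1,r5:Mul2
cycle 8: issue ADD r0<-Add1 // r0:Add1,r1:3,r2:7,r3:3,r4:Mul1,r5:Mul2
cycle 9: - // r0:Add1,r1:3,r2:7,r3:3,r4:Mul1,r5:Mul2
cycle 10: CDB Mul2=12 // r0:Add1,r1:3,r2:7,r3:3,r4:Mul1,r5:12
cycle 11: - // r0:Add1,r1:3,r2:7,r3:3,r4:Mul1,r5:12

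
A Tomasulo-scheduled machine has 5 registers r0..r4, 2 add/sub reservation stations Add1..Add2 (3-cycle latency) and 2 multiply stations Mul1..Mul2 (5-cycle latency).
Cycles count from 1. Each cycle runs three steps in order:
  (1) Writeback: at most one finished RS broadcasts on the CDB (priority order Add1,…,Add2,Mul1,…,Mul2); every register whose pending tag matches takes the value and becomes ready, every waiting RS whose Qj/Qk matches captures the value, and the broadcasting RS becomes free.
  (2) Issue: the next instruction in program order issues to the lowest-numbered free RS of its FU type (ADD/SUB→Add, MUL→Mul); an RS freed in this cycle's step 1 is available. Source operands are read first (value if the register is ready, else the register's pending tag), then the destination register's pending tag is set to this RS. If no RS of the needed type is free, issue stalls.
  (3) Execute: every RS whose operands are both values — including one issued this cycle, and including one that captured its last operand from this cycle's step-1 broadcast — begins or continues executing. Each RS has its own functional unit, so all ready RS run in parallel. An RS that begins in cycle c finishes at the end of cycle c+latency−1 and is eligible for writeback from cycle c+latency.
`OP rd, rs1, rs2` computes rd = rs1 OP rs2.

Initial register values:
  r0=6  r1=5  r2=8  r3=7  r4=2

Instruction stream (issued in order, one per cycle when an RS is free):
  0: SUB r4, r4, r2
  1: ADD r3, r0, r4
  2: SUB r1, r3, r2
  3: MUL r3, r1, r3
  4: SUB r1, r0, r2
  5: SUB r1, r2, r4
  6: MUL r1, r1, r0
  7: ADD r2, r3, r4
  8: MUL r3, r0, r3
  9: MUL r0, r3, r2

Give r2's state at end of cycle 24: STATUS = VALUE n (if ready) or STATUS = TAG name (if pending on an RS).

STATUS = VALUE -6

c1: issue SUB r4<-Add1 | r0:6,r1:5,r2:8,r3:7,r4:Add1
c2: issue ADD r3<-Add2 | r0:6,r1:5,r2:8,r3:Add2,r4:Add1
c3: stall | r0:6,r1:5,r2:8,r3:Add2,r4:Add1
c4: CDB Add1=-6; issue SUB r1<-Add1 | r0:6,r1:Add1,r2:8,r3:Add2,r4:-6
c5: issue MUL r3<-Mul1 | r0:6,r1:Add1,r2:8,r3:Mul1,r4:-6
c6: stall | r0:6,r1:Add1,r2:8,r3:Mul1,r4:-6
c7: CDB Add2=0; issue SUB r1<-Add2 | r0:6,r1:Add2,r2:8,r3:Mul1,r4:-6
c8: stall | r0:6,r1:Add2,r2:8,r3:Mul1,r4:-6
c9: stall | r0:6,r1:Add2,r2:8,r3:Mul1,r4:-6
c10: CDB Add1=-8; issue SUB r1<-Add1 | r0:6,r1:Add1,r2:8,r3:Mul1,r4:-6
c11: CDB Add2=-2; issue MUL r1<-Mul2 | r0:6,r1:Mul2,r2:8,r3:Mul1,r4:-6
c12: issue ADD r2<-Add2 | r0:6,r1:Mul2,r2:Add2,r3:Mul1,r4:-6
c13: CDB Add1=14; stall | r0:6,r1:Mul2,r2:Add2,r3:Mul1,r4:-6
c14: stall | r0:6,r1:Mul2,r2:Add2,r3:Mul1,r4:-6
c15: CDB Mul1=0; issue MUL r3<-Mul1 | r0:6,r1:Mul2,r2:Add2,r3:Mul1,r4:-6
c16: stall | r0:6,r1:Mul2,r2:Add2,r3:Mul1,r4:-6
c17: stall | r0:6,r1:Mul2,r2:Add2,r3:Mul1,r4:-6
c18: CDB Add2=-6; stall | r0:6,r1:Mul2,r2:-6,r3:Mul1,r4:-6
c19: CDB Mul2=84; issue MUL r0<-Mul2 | r0:Mul2,r1:84,r2:-6,r3:Mul1,r4:-6
c20: CDB Mul1=0 | r0:Mul2,r1:84,r2:-6,r3:0,r4:-6
c21: - | r0:Mul2,r1:84,r2:-6,r3:0,r4:-6
c22: - | r0:Mul2,r1:84,r2:-6,r3:0,r4:-6
c23: - | r0:Mul2,r1:84,r2:-6,r3:0,r4:-6
c24: - | r0:Mul2,r1:84,r2:-6,r3:0,r4:-6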